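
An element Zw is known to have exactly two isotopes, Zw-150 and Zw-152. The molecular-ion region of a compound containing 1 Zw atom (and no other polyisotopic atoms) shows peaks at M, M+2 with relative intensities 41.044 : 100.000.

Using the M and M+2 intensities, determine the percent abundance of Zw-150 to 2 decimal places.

29.10%

If p is the fraction of Zw that is Zw-150, then I(M+2)/I(M) = [C(1,1)·p^0·(1−p)] / p^1 = 1·(1−p)/p = 100.000/41.044 = 2.4364
(1−p)/p = 2.4364/1 = 2.4364  ⇒  p = 1/(1 + 2.4364) = 0.2910
Zw-150: 29.10%, Zw-152: 70.90%.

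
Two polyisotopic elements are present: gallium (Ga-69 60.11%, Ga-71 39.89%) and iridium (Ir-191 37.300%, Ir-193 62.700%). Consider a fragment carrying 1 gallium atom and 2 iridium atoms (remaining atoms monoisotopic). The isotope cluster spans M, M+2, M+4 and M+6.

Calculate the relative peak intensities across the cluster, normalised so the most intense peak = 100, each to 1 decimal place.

Gallium pattern (n=1): 0.6011 : 0.3989
Iridium pattern (n=2): 0.139129 : 0.467742 : 0.393129
Convolve the two distributions (both contribute in 2-u steps):
  M: 0.6011×0.139129 = 0.083630
  M+2: 0.6011×0.467742 + 0.3989×0.139129 = 0.336658
  M+4: 0.6011×0.393129 + 0.3989×0.467742 = 0.422892
  M+6: 0.3989×0.393129 = 0.156819
Scale to base peak (0.422892) = 100: 19.8 : 79.6 : 100.0 : 37.1

19.8 : 79.6 : 100.0 : 37.1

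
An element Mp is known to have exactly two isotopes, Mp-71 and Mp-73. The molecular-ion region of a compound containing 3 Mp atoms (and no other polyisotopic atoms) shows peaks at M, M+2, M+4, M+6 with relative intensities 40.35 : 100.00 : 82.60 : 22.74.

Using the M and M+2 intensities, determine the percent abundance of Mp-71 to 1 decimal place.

54.8%

Let p = fractional abundance of Mp-71. I(M+2)/I(M) = [C(3,1)·p^2·(1−p)] / p^3 = 3·(1−p)/p = 100.00/40.35 = 2.4783
(1−p)/p = 2.4783/3 = 0.8261  ⇒  p = 1/(1 + 0.8261) = 0.5476
Mp-71: 54.8%, Mp-73: 45.2%.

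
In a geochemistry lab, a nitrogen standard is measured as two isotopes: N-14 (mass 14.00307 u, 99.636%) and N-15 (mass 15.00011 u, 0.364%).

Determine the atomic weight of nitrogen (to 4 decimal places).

Ar = Σ fᵢ·mᵢ = 0.99636 × 14.00307 + 0.00364 × 15.00011
= 13.952099 + 0.054600 = 14.006699 u

14.0067 u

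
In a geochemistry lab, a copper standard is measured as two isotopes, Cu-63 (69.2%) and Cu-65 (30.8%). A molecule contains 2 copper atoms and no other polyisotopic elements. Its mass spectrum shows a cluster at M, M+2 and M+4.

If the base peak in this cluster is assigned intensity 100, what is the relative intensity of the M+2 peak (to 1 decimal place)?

Binomial terms of (0.692 + 0.308)^2: M 0.4789, M+2 0.4263, M+4 0.0949 → M is the base peak.
P(M) = C(2,0) × 0.692^2 × 0.308^0 = 1 × 0.478864 × 1.0000 = 0.478864 (base)
P(M+2) = C(2,1) × 0.692^1 × 0.308^1 = 2 × 0.6920 × 0.3080 = 0.426272
Relative intensity = 0.426272 / 0.478864 × 100 = 89.0

89.0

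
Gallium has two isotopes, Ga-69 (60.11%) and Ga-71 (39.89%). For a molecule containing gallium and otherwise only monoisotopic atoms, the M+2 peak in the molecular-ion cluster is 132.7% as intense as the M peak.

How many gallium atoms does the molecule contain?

2

For n independent Ga atoms, I(M+2)/I(M) = n · (abundance Ga-71) / (abundance Ga-69) = n · 0.3989/0.6011.
n = 1.327 × 0.6011/0.3989 = 2.00 ≈ 2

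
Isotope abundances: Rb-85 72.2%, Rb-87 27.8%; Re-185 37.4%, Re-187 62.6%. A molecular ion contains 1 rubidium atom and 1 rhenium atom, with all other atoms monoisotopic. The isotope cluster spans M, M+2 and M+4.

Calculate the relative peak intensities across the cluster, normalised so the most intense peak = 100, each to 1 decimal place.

Rubidium pattern (n=1): 0.7220 : 0.2780
Rhenium pattern (n=1): 0.3740 : 0.6260
Convolve the two distributions (both contribute in 2-u steps):
  M: 0.7220×0.3740 = 0.270028
  M+2: 0.7220×0.6260 + 0.2780×0.3740 = 0.555944
  M+4: 0.2780×0.6260 = 0.174028
Scale to base peak (0.555944) = 100: 48.6 : 100.0 : 31.3

48.6 : 100.0 : 31.3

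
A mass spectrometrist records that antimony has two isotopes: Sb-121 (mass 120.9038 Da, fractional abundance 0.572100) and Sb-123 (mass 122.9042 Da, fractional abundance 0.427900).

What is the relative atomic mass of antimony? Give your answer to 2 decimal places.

121.76 Da

Ar = Σ fᵢ·mᵢ = 0.572100 × 120.9038 + 0.427900 × 122.9042
= 69.16906 + 52.59071 = 121.75977 Da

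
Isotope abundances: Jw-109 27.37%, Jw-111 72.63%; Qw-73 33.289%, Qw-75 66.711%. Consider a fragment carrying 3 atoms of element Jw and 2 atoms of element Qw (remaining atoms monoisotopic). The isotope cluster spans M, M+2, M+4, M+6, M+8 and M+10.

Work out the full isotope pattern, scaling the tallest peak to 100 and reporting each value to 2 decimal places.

0.63 : 7.49 : 35.71 : 84.72 : 100.00 : 46.98

Element Jw pattern (n=3): 0.02050333 : 0.16322508 : 0.43313985 : 0.38313174
Element Qw pattern (n=2): 0.11081575 : 0.4441485 : 0.44503575
Convolve the two distributions (both contribute in 2-u steps):
  M: 0.02050333×0.11081575 = 0.002272
  M+2: 0.02050333×0.4441485 + 0.16322508×0.11081575 = 0.027194
  M+4: 0.02050333×0.44503575 + 0.16322508×0.4441485 + 0.43313985×0.11081575 = 0.129620
  M+6: 0.16322508×0.44503575 + 0.43313985×0.4441485 + 0.38313174×0.11081575 = 0.307476
  M+8: 0.43313985×0.44503575 + 0.38313174×0.4441485 = 0.362930
  M+10: 0.38313174×0.44503575 = 0.170507
Scale to base peak (0.362930) = 100: 0.63 : 7.49 : 35.71 : 84.72 : 100.00 : 46.98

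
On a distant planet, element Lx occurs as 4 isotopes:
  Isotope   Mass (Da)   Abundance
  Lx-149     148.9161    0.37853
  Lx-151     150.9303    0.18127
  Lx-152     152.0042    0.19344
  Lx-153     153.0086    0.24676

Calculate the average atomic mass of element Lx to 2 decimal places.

150.89 Da

Average mass = Σ (abundance × isotope mass) = 0.37853 × 148.9161 + 0.18127 × 150.9303 + 0.19344 × 152.0042 + 0.24676 × 153.0086
= 56.36921 + 27.35914 + 29.40369 + 37.75640 = 150.88844 Da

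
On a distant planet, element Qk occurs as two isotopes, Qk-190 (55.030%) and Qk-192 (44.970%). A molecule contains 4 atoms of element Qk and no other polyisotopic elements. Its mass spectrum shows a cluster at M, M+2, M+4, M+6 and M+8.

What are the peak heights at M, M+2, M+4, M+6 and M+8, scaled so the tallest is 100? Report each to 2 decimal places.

Each Qk atom is independently Qk-190 (p = 0.55030) or Qk-192 (q = 0.44970); the cluster is the binomial expansion (p + q)^4.
P(M) = 0.55030^4 = 0.091706
P(M+2) = 4 × 0.55030^3 × 0.44970^1 = 0.299765
P(M+4) = 6 × 0.55030^2 × 0.44970^2 = 0.367448
P(M+6) = 4 × 0.55030^1 × 0.44970^3 = 0.200183
P(M+8) = 0.44970^4 = 0.040897
The M+4 peak is largest (0.367448); scaling to 100 gives 24.96 : 81.58 : 100.00 : 54.48 : 11.13.

24.96 : 81.58 : 100.00 : 54.48 : 11.13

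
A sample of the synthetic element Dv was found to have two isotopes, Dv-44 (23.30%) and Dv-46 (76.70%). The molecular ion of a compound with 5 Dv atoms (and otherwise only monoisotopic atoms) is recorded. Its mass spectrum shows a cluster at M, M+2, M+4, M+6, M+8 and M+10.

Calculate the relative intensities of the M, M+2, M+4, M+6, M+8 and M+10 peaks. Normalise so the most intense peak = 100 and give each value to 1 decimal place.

0.2 : 2.8 : 18.5 : 60.8 : 100.0 : 65.8

The 5 Dv atoms are independent, so intensities follow the terms of (0.2330 + 0.7670)^5.
P(M) = 0.2330^5 = 0.000687
P(M+2) = 5 × 0.2330^4 × 0.7670^1 = 0.011303
P(M+4) = 10 × 0.2330^3 × 0.7670^2 = 0.074415
P(M+6) = 10 × 0.2330^2 × 0.7670^3 = 0.244962
P(M+8) = 5 × 0.2330^1 × 0.7670^4 = 0.403188
P(M+10) = 0.7670^5 = 0.265446
The M+8 peak is largest (0.403188); scaling to 100 gives 0.2 : 2.8 : 18.5 : 60.8 : 100.0 : 65.8.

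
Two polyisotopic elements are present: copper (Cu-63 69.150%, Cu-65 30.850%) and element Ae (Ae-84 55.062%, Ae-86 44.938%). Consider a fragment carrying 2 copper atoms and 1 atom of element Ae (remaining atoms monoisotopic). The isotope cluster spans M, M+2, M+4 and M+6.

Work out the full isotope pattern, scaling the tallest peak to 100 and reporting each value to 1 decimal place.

58.5 : 100.0 : 54.3 : 9.5

Copper pattern (n=2): 0.47817225 : 0.4266555 : 0.09517225
Element Ae pattern (n=1): 0.55062 : 0.44938
Convolve the two distributions (both contribute in 2-u steps):
  M: 0.47817225×0.55062 = 0.263291
  M+2: 0.47817225×0.44938 + 0.4266555×0.55062 = 0.449806
  M+4: 0.4266555×0.44938 + 0.09517225×0.55062 = 0.244134
  M+6: 0.09517225×0.44938 = 0.042769
Scale to base peak (0.449806) = 100: 58.5 : 100.0 : 54.3 : 9.5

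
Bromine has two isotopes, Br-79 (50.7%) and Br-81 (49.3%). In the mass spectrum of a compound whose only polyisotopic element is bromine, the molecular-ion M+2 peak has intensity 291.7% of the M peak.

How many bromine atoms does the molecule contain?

The M+2/M ratio from n Br atoms is n · q/p = n · 0.493/0.507.
n = 2.917 × 0.507/0.493 = 3.00 ≈ 3

3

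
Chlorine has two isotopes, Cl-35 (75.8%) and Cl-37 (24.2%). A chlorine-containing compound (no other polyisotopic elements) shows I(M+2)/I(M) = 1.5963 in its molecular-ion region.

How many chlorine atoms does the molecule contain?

5

For n independent Cl atoms, I(M+2)/I(M) = n · (abundance Cl-37) / (abundance Cl-35) = n · 0.242/0.758.
n = 1.5963 × 0.758/0.242 = 5.00 ≈ 5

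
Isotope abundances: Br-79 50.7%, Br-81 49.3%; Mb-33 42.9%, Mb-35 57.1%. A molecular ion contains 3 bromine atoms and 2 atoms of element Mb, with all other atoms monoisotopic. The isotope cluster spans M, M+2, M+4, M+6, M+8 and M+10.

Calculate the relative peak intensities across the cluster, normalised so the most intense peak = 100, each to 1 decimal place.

7.3 : 40.9 : 90.7 : 100.0 : 54.8 : 11.9

Bromine pattern (n=3): 0.13032384 : 0.38017547 : 0.36967753 : 0.11982316
Element Mb pattern (n=2): 0.184041 : 0.489918 : 0.326041
Convolve the two distributions (both contribute in 2-u steps):
  M: 0.13032384×0.184041 = 0.023985
  M+2: 0.13032384×0.489918 + 0.38017547×0.184041 = 0.133816
  M+4: 0.13032384×0.326041 + 0.38017547×0.489918 + 0.36967753×0.184041 = 0.296782
  M+6: 0.38017547×0.326041 + 0.36967753×0.489918 + 0.11982316×0.184041 = 0.327117
  M+8: 0.36967753×0.326041 + 0.11982316×0.489918 = 0.179234
  M+10: 0.11982316×0.326041 = 0.039067
Scale to base peak (0.327117) = 100: 7.3 : 40.9 : 90.7 : 100.0 : 54.8 : 11.9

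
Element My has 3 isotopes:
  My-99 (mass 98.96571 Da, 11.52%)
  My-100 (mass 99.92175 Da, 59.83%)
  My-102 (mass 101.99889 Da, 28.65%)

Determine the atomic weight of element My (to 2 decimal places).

The abundance-weighted mean is 0.1152 × 98.96571 + 0.5983 × 99.92175 + 0.2865 × 101.99889
= 11.400850 + 59.783183 + 29.222682 = 100.406715 Da

100.41 Da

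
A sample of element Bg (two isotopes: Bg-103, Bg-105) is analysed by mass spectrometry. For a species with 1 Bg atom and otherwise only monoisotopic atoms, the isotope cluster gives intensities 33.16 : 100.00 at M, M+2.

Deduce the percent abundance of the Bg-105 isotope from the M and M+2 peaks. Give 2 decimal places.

75.10%

Let p = fractional abundance of Bg-103. I(M+2)/I(M) = [C(1,1)·p^0·(1−p)] / p^1 = 1·(1−p)/p = 100.00/33.16 = 3.0157
(1−p)/p = 3.0157/1 = 3.0157  ⇒  p = 1/(1 + 3.0157) = 0.2490
Bg-103: 24.90%, Bg-105: 75.10%.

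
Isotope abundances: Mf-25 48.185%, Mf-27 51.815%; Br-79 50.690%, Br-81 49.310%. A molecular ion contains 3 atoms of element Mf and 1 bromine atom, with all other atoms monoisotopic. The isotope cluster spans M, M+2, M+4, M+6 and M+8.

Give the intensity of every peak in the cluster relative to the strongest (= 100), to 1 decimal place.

Element Mf pattern (n=3): 0.11187565 : 0.3609113 : 0.38810043 : 0.13911261
Bromine pattern (n=1): 0.5069 : 0.4931
Convolve the two distributions (both contribute in 2-u steps):
  M: 0.11187565×0.5069 = 0.056710
  M+2: 0.11187565×0.4931 + 0.3609113×0.5069 = 0.238112
  M+4: 0.3609113×0.4931 + 0.38810043×0.5069 = 0.374693
  M+6: 0.38810043×0.4931 + 0.13911261×0.5069 = 0.261889
  M+8: 0.13911261×0.4931 = 0.068596
Scale to base peak (0.374693) = 100: 15.1 : 63.5 : 100.0 : 69.9 : 18.3

15.1 : 63.5 : 100.0 : 69.9 : 18.3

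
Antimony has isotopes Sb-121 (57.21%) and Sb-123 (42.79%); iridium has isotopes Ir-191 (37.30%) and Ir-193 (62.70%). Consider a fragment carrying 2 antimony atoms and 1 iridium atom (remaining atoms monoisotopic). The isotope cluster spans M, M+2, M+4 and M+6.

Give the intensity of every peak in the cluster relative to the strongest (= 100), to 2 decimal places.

31.48 : 100.00 : 96.76 : 29.60

Antimony pattern (n=2): 0.32729841 : 0.48960318 : 0.18309841
Iridium pattern (n=1): 0.3730 : 0.6270
Convolve the two distributions (both contribute in 2-u steps):
  M: 0.32729841×0.3730 = 0.122082
  M+2: 0.32729841×0.6270 + 0.48960318×0.3730 = 0.387838
  M+4: 0.48960318×0.6270 + 0.18309841×0.3730 = 0.375277
  M+6: 0.18309841×0.6270 = 0.114803
Scale to base peak (0.387838) = 100: 31.48 : 100.00 : 96.76 : 29.60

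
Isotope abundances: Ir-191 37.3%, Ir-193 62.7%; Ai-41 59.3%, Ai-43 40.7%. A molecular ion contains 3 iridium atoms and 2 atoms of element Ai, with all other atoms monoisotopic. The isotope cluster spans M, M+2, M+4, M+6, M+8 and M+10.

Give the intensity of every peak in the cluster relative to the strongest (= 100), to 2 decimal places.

Iridium pattern (n=3): 0.05189512 : 0.26170165 : 0.43991135 : 0.24649188
Element Ai pattern (n=2): 0.351649 : 0.482702 : 0.165649
Convolve the two distributions (both contribute in 2-u steps):
  M: 0.05189512×0.351649 = 0.018249
  M+2: 0.05189512×0.482702 + 0.26170165×0.351649 = 0.117077
  M+4: 0.05189512×0.165649 + 0.26170165×0.482702 + 0.43991135×0.351649 = 0.289615
  M+6: 0.26170165×0.165649 + 0.43991135×0.482702 + 0.24649188×0.351649 = 0.342375
  M+8: 0.43991135×0.165649 + 0.24649188×0.482702 = 0.191853
  M+10: 0.24649188×0.165649 = 0.040831
Scale to base peak (0.342375) = 100: 5.33 : 34.20 : 84.59 : 100.00 : 56.04 : 11.93

5.33 : 34.20 : 84.59 : 100.00 : 56.04 : 11.93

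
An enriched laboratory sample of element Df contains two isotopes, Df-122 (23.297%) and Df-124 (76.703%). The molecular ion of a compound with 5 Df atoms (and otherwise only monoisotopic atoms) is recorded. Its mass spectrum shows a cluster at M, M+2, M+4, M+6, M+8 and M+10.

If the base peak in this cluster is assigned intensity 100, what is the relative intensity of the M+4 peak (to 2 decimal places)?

(0.23297 + 0.76703)^5 gives M 0.0007, M+2 0.0113, M+4 0.0744, M+6 0.2449, M+8 0.4032, M+10 0.2655; the largest is M+8.
P(M+8) = C(5,4) × 0.23297^1 × 0.76703^4 = 5 × 0.23297 × 0.3461381 = 0.403199 (base)
P(M+4) = C(5,2) × 0.23297^3 × 0.76703^2 = 10 × 0.01264445 × 0.58833502 = 0.074392
Relative intensity = 0.074392 / 0.403199 × 100 = 18.45

18.45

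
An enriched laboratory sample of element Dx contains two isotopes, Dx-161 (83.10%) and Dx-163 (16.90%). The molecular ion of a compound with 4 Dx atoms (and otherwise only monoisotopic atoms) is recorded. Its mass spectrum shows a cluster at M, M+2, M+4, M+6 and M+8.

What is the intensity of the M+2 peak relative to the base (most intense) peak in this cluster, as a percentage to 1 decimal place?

(0.8310 + 0.1690)^4 gives M 0.4769, M+2 0.3879, M+4 0.1183, M+6 0.0160, M+8 0.0008; the largest is M.
P(M) = C(4,0) × 0.8310^4 × 0.1690^0 = 1 × 0.47687449 × 1.0000 = 0.476874 (base)
P(M+2) = C(4,1) × 0.8310^3 × 0.1690^1 = 4 × 0.57385619 × 0.1690 = 0.387927
Relative intensity = 0.387927 / 0.476874 × 100 = 81.3

81.3%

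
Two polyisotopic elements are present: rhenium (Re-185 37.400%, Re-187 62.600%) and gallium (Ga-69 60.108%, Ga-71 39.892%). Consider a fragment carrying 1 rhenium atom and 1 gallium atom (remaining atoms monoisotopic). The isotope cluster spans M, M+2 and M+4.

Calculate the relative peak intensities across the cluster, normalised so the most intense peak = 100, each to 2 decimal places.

Rhenium pattern (n=1): 0.3740 : 0.6260
Gallium pattern (n=1): 0.60108 : 0.39892
Convolve the two distributions (both contribute in 2-u steps):
  M: 0.3740×0.60108 = 0.224804
  M+2: 0.3740×0.39892 + 0.6260×0.60108 = 0.525472
  M+4: 0.6260×0.39892 = 0.249724
Scale to base peak (0.525472) = 100: 42.78 : 100.00 : 47.52

42.78 : 100.00 : 47.52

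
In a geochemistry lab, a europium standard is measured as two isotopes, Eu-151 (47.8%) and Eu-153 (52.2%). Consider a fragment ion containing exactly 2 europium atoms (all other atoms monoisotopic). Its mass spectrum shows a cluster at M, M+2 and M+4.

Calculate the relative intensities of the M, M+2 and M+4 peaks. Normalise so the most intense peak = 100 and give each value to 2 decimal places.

Expanding (0.478 + 0.522)^2:
P(M) = 0.478^2 = 0.228484
P(M+2) = 2 × 0.478^1 × 0.522^1 = 0.499032
P(M+4) = 0.522^2 = 0.272484
The M+2 peak is largest (0.499032); scaling to 100 gives 45.79 : 100.00 : 54.60.

45.79 : 100.00 : 54.60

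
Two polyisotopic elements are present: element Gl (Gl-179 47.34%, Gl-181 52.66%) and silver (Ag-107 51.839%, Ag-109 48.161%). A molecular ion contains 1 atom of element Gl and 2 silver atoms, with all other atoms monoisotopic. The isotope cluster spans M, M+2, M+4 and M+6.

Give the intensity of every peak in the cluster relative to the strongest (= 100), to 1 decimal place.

33.7 : 100.0 : 98.6 : 32.3

Element Gl pattern (n=1): 0.4734 : 0.5266
Silver pattern (n=2): 0.26872819 : 0.49932362 : 0.23194819
Convolve the two distributions (both contribute in 2-u steps):
  M: 0.4734×0.26872819 = 0.127216
  M+2: 0.4734×0.49932362 + 0.5266×0.26872819 = 0.377892
  M+4: 0.4734×0.23194819 + 0.5266×0.49932362 = 0.372748
  M+6: 0.5266×0.23194819 = 0.122144
Scale to base peak (0.377892) = 100: 33.7 : 100.0 : 98.6 : 32.3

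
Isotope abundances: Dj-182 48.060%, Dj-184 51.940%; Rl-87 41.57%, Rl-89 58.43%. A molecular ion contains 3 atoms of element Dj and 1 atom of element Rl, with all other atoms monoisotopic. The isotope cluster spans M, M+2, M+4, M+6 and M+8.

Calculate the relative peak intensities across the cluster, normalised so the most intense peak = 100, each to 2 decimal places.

12.41 : 57.66 : 100.00 : 76.76 : 22.01

Element Dj pattern (n=3): 0.11100724 : 0.35990736 : 0.38896356 : 0.14012184
Element Rl pattern (n=1): 0.4157 : 0.5843
Convolve the two distributions (both contribute in 2-u steps):
  M: 0.11100724×0.4157 = 0.046146
  M+2: 0.11100724×0.5843 + 0.35990736×0.4157 = 0.214475
  M+4: 0.35990736×0.5843 + 0.38896356×0.4157 = 0.371986
  M+6: 0.38896356×0.5843 + 0.14012184×0.4157 = 0.285520
  M+8: 0.14012184×0.5843 = 0.081873
Scale to base peak (0.371986) = 100: 12.41 : 57.66 : 100.00 : 76.76 : 22.01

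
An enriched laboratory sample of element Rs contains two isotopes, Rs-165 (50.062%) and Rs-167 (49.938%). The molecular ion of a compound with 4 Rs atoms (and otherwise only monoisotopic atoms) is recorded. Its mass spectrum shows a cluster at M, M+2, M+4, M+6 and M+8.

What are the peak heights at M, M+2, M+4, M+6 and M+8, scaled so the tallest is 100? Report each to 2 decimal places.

16.75 : 66.83 : 100.00 : 66.50 : 16.58

The 4 Rs atoms are independent, so intensities follow the terms of (0.50062 + 0.49938)^4.
P(M) = 0.50062^4 = 0.062811
P(M+2) = 4 × 0.50062^3 × 0.49938^1 = 0.250620
P(M+4) = 6 × 0.50062^2 × 0.49938^2 = 0.374999
P(M+6) = 4 × 0.50062^1 × 0.49938^3 = 0.249380
P(M+8) = 0.49938^4 = 0.062191
The M+4 peak is largest (0.374999); scaling to 100 gives 16.75 : 66.83 : 100.00 : 66.50 : 16.58.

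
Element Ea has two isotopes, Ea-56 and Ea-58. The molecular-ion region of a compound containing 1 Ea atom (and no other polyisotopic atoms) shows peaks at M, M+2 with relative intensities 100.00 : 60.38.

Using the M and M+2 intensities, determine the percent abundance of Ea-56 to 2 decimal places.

62.35%

If p is the fraction of Ea that is Ea-56, then I(M+2)/I(M) = [C(1,1)·p^0·(1−p)] / p^1 = 1·(1−p)/p = 60.38/100.00 = 0.6038
(1−p)/p = 0.6038/1 = 0.6038  ⇒  p = 1/(1 + 0.6038) = 0.6235
Ea-56: 62.35%, Ea-58: 37.65%.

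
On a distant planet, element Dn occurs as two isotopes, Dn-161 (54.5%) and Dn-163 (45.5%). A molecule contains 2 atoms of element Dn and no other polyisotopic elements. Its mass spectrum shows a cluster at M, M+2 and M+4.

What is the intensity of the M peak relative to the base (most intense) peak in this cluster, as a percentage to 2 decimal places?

59.89%

Binomial terms of (0.545 + 0.455)^2: M 0.2970, M+2 0.4960, M+4 0.2070 → M+2 is the base peak.
P(M+2) = C(2,1) × 0.545^1 × 0.455^1 = 2 × 0.5450 × 0.4550 = 0.495950 (base)
P(M) = C(2,0) × 0.545^2 × 0.455^0 = 1 × 0.297025 × 1.0000 = 0.297025
Relative intensity = 0.297025 / 0.495950 × 100 = 59.89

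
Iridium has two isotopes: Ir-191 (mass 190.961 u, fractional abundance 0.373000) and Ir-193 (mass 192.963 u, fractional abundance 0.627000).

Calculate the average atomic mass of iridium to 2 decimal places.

192.22 u

Weight each isotope mass by its fractional abundance: 0.373000 × 190.961 + 0.627000 × 192.963
= 71.2285 + 120.9878 = 192.2163 u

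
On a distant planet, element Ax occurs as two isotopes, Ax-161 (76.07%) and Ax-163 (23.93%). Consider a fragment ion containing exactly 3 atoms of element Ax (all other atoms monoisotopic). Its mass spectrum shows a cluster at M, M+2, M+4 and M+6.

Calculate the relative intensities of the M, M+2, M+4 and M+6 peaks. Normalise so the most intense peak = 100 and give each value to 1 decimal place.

Expanding (0.7607 + 0.2393)^3:
P(M) = 0.7607^3 = 0.440190
P(M+2) = 3 × 0.7607^2 × 0.2393^1 = 0.415423
P(M+4) = 3 × 0.7607^1 × 0.2393^2 = 0.130683
P(M+6) = 0.2393^3 = 0.013703
The M peak is largest (0.440190); scaling to 100 gives 100.0 : 94.4 : 29.7 : 3.1.

100.0 : 94.4 : 29.7 : 3.1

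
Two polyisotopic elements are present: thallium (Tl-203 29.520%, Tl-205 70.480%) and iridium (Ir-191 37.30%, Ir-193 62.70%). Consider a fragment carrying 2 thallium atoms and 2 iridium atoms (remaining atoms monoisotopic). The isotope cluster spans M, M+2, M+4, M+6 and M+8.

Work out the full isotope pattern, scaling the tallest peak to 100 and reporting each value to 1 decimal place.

3.1 : 24.9 : 75.3 : 100.0 : 49.3

Thallium pattern (n=2): 0.08714304 : 0.41611392 : 0.49674304
Iridium pattern (n=2): 0.139129 : 0.467742 : 0.393129
Convolve the two distributions (both contribute in 2-u steps):
  M: 0.08714304×0.139129 = 0.012124
  M+2: 0.08714304×0.467742 + 0.41611392×0.139129 = 0.098654
  M+4: 0.08714304×0.393129 + 0.41611392×0.467742 + 0.49674304×0.139129 = 0.298004
  M+6: 0.41611392×0.393129 + 0.49674304×0.467742 = 0.395934
  M+8: 0.49674304×0.393129 = 0.195284
Scale to base peak (0.395934) = 100: 3.1 : 24.9 : 75.3 : 100.0 : 49.3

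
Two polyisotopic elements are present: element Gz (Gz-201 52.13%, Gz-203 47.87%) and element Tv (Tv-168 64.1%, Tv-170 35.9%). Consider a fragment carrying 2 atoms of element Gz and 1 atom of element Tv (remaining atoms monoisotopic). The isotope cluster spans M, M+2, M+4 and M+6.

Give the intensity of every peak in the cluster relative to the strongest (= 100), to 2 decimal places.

Element Gz pattern (n=2): 0.27175369 : 0.49909262 : 0.22915369
Element Tv pattern (n=1): 0.6410 : 0.3590
Convolve the two distributions (both contribute in 2-u steps):
  M: 0.27175369×0.6410 = 0.174194
  M+2: 0.27175369×0.3590 + 0.49909262×0.6410 = 0.417478
  M+4: 0.49909262×0.3590 + 0.22915369×0.6410 = 0.326062
  M+6: 0.22915369×0.3590 = 0.082266
Scale to base peak (0.417478) = 100: 41.73 : 100.00 : 78.10 : 19.71

41.73 : 100.00 : 78.10 : 19.71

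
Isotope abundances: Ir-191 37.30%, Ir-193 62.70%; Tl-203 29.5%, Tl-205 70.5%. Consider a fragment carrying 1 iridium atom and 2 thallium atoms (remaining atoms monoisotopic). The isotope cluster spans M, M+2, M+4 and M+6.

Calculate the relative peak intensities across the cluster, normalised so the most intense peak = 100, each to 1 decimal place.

Iridium pattern (n=1): 0.3730 : 0.6270
Thallium pattern (n=2): 0.087025 : 0.41595 : 0.497025
Convolve the two distributions (both contribute in 2-u steps):
  M: 0.3730×0.087025 = 0.032460
  M+2: 0.3730×0.41595 + 0.6270×0.087025 = 0.209714
  M+4: 0.3730×0.497025 + 0.6270×0.41595 = 0.446191
  M+6: 0.6270×0.497025 = 0.311635
Scale to base peak (0.446191) = 100: 7.3 : 47.0 : 100.0 : 69.8

7.3 : 47.0 : 100.0 : 69.8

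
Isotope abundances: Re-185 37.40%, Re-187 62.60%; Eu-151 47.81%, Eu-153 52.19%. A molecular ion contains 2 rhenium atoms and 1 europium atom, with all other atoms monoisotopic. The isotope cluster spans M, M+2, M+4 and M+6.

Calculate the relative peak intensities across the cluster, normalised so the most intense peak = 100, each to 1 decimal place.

15.5 : 68.8 : 100.0 : 47.4

Rhenium pattern (n=2): 0.139876 : 0.468248 : 0.391876
Europium pattern (n=1): 0.4781 : 0.5219
Convolve the two distributions (both contribute in 2-u steps):
  M: 0.139876×0.4781 = 0.066875
  M+2: 0.139876×0.5219 + 0.468248×0.4781 = 0.296871
  M+4: 0.468248×0.5219 + 0.391876×0.4781 = 0.431735
  M+6: 0.391876×0.5219 = 0.204520
Scale to base peak (0.431735) = 100: 15.5 : 68.8 : 100.0 : 47.4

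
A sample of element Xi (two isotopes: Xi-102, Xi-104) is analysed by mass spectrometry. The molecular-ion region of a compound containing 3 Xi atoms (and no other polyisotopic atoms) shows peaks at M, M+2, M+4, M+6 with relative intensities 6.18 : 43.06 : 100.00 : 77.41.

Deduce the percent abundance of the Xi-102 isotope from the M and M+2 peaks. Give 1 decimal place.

30.1%

If p is the fraction of Xi that is Xi-102, then I(M+2)/I(M) = [C(3,1)·p^2·(1−p)] / p^3 = 3·(1−p)/p = 43.06/6.18 = 6.9676
(1−p)/p = 6.9676/3 = 2.3225  ⇒  p = 1/(1 + 2.3225) = 0.3010
Xi-102: 30.1%, Xi-104: 69.9%.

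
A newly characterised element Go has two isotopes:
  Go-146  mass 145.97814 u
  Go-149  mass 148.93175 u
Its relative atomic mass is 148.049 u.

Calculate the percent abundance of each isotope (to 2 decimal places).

With x = fraction of Go-146 (so Go-149 is 1 − x):
145.97814·x + 148.93175·(1 − x) = 148.049
(145.97814 − 148.93175)·x = 148.049 − 148.93175
x = -0.88275 / -2.95361 = 0.29887 → 29.89% Go-146, 70.11% Go-149.

Go-146: 29.89%, Go-149: 70.11%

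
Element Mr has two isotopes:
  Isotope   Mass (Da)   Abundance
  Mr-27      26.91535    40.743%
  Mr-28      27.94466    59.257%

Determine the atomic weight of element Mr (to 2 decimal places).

27.53 Da

Ar = Σ fᵢ·mᵢ = 0.40743 × 26.91535 + 0.59257 × 27.94466
= 10.966121 + 16.559167 = 27.525288 Da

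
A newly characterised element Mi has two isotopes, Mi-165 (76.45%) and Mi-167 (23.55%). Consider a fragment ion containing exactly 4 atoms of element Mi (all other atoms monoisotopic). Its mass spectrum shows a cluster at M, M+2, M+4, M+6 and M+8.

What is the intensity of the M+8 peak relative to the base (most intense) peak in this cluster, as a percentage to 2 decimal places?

Term probabilities: M 0.3416, M+2 0.4209, M+4 0.1945, M+6 0.0399, M+8 0.0031. Base peak = M+2.
P(M+2) = C(4,1) × 0.7645^3 × 0.2355^1 = 4 × 0.44681986 × 0.2355 = 0.420904 (base)
P(M+8) = C(4,4) × 0.7645^0 × 0.2355^4 = 1 × 1.0000 × 0.00307584 = 0.003076
Relative intensity = 0.003076 / 0.420904 × 100 = 0.73

0.73%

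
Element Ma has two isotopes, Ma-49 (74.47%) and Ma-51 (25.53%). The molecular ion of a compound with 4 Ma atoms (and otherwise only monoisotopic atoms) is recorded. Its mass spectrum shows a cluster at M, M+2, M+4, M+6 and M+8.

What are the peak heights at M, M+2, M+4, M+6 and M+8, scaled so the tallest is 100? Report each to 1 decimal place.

72.9 : 100.0 : 51.4 : 11.8 : 1.0

The 4 Ma atoms are independent, so intensities follow the terms of (0.7447 + 0.2553)^4.
P(M) = 0.7447^4 = 0.307557
P(M+2) = 4 × 0.7447^3 × 0.2553^1 = 0.421750
P(M+4) = 6 × 0.7447^2 × 0.2553^2 = 0.216878
P(M+6) = 4 × 0.7447^1 × 0.2553^3 = 0.049567
P(M+8) = 0.2553^4 = 0.004248
The M+2 peak is largest (0.421750); scaling to 100 gives 72.9 : 100.0 : 51.4 : 11.8 : 1.0.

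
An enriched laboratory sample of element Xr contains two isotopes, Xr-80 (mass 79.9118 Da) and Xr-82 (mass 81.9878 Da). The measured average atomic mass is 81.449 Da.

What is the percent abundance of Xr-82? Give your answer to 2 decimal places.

Writing the weighted mean with unknown fraction x of Xr-80:
79.9118·x + 81.9878·(1 − x) = 81.449
(79.9118 − 81.9878)·x = 81.449 − 81.9878
x = -0.5388 / -2.0760 = 0.25954 → 25.95% Xr-80, 74.05% Xr-82.

74.05%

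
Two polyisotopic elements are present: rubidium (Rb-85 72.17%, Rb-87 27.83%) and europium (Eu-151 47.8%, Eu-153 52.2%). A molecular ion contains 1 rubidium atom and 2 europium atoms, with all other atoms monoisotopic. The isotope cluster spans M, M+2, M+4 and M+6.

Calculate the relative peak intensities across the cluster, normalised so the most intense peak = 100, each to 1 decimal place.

Rubidium pattern (n=1): 0.7217 : 0.2783
Europium pattern (n=2): 0.228484 : 0.499032 : 0.272484
Convolve the two distributions (both contribute in 2-u steps):
  M: 0.7217×0.228484 = 0.164897
  M+2: 0.7217×0.499032 + 0.2783×0.228484 = 0.423738
  M+4: 0.7217×0.272484 + 0.2783×0.499032 = 0.335532
  M+6: 0.2783×0.272484 = 0.075832
Scale to base peak (0.423738) = 100: 38.9 : 100.0 : 79.2 : 17.9

38.9 : 100.0 : 79.2 : 17.9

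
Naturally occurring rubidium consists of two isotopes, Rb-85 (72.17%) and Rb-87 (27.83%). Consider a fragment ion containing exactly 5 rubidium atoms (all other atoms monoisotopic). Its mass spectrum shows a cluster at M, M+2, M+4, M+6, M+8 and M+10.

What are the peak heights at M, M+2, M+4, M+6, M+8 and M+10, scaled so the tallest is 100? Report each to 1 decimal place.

Expanding (0.7217 + 0.2783)^5:
P(M) = 0.7217^5 = 0.195787
P(M+2) = 5 × 0.7217^4 × 0.2783^1 = 0.377494
P(M+4) = 10 × 0.7217^3 × 0.2783^2 = 0.291136
P(M+6) = 10 × 0.7217^2 × 0.2783^3 = 0.112267
P(M+8) = 5 × 0.7217^1 × 0.2783^4 = 0.021646
P(M+10) = 0.2783^5 = 0.001669
The M+2 peak is largest (0.377494); scaling to 100 gives 51.9 : 100.0 : 77.1 : 29.7 : 5.7 : 0.4.

51.9 : 100.0 : 77.1 : 29.7 : 5.7 : 0.4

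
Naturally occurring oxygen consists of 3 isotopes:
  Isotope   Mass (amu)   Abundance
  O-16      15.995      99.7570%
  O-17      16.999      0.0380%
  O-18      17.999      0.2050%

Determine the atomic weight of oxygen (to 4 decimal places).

Ar = Σ fᵢ·mᵢ = 0.997570 × 15.995 + 0.000380 × 16.999 + 0.002050 × 17.999
= 15.95613 + 0.00646 + 0.03690 = 15.99949 amu

15.9995 amu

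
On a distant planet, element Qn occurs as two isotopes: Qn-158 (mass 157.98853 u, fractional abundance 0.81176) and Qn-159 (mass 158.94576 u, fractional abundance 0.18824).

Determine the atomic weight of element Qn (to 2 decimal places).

158.17 u

The abundance-weighted mean is 0.81176 × 157.98853 + 0.18824 × 158.94576
= 128.248769 + 29.919950 = 158.168719 u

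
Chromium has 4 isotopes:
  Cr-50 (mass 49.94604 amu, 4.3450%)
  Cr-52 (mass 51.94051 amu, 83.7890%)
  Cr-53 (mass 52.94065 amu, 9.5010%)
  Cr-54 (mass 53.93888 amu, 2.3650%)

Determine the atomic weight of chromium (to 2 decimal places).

Ar = Σ fᵢ·mᵢ = 0.043450 × 49.94604 + 0.837890 × 51.94051 + 0.095010 × 52.94065 + 0.023650 × 53.93888
= 2.170155 + 43.520434 + 5.029891 + 1.275655 = 51.996135 amu

52.00 amu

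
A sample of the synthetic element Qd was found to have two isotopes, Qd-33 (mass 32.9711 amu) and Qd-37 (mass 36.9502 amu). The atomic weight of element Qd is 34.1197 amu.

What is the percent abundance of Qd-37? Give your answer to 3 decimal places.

Writing the weighted mean with unknown fraction x of Qd-33:
32.9711·x + 36.9502·(1 − x) = 34.1197
(32.9711 − 36.9502)·x = 34.1197 − 36.9502
x = -2.8305 / -3.9791 = 0.71134 → 71.134% Qd-33, 28.866% Qd-37.

28.866%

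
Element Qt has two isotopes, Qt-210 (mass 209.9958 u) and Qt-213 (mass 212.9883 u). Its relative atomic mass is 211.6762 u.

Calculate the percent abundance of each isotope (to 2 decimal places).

Qt-210: 43.85%, Qt-213: 56.15%

With x = fraction of Qt-210 (so Qt-213 is 1 − x):
209.9958·x + 212.9883·(1 − x) = 211.6762
(209.9958 − 212.9883)·x = 211.6762 − 212.9883
x = -1.3121 / -2.9925 = 0.43846 → 43.85% Qt-210, 56.15% Qt-213.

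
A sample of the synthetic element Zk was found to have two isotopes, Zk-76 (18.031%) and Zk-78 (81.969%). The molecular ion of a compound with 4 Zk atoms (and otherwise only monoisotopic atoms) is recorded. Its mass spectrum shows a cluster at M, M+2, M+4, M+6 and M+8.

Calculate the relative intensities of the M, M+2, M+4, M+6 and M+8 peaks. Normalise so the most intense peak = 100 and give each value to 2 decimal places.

The 4 Zk atoms are independent, so intensities follow the terms of (0.18031 + 0.81969)^4.
P(M) = 0.18031^4 = 0.001057
P(M+2) = 4 × 0.18031^3 × 0.81969^1 = 0.019221
P(M+4) = 6 × 0.18031^2 × 0.81969^2 = 0.131066
P(M+6) = 4 × 0.18031^1 × 0.81969^3 = 0.397218
P(M+8) = 0.81969^4 = 0.451438
The M+8 peak is largest (0.451438); scaling to 100 gives 0.23 : 4.26 : 29.03 : 87.99 : 100.00.

0.23 : 4.26 : 29.03 : 87.99 : 100.00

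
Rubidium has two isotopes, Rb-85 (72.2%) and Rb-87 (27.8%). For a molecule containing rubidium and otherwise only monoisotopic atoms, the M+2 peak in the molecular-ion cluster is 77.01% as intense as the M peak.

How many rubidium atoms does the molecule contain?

For n independent Rb atoms, I(M+2)/I(M) = n · (abundance Rb-87) / (abundance Rb-85) = n · 0.278/0.722.
n = 0.7701 × 0.722/0.278 = 2.00 ≈ 2

2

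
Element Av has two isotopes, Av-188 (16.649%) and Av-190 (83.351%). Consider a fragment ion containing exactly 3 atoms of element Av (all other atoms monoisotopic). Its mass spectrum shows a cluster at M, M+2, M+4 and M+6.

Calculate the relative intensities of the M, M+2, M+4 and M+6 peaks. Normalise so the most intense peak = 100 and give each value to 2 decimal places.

Expanding (0.16649 + 0.83351)^3:
P(M) = 0.16649^3 = 0.004615
P(M+2) = 3 × 0.16649^2 × 0.83351^1 = 0.069312
P(M+4) = 3 × 0.16649^1 × 0.83351^2 = 0.347001
P(M+6) = 0.83351^3 = 0.579072
The M+6 peak is largest (0.579072); scaling to 100 gives 0.80 : 11.97 : 59.92 : 100.00.

0.80 : 11.97 : 59.92 : 100.00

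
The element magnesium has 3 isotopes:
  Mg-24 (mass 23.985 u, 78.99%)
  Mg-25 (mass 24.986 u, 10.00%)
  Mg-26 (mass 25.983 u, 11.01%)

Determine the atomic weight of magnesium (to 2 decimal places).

24.31 u

Weight each isotope mass by its fractional abundance: 0.7899 × 23.985 + 0.1000 × 24.986 + 0.1101 × 25.983
= 18.9458 + 2.4986 + 2.8607 = 24.3051 u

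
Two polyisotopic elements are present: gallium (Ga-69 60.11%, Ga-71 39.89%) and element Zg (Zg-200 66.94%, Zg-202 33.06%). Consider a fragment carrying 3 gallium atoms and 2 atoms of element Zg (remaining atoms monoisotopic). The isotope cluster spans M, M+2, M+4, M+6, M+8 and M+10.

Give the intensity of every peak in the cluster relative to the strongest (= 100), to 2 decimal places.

28.32 : 84.34 : 100.00 : 58.98 : 17.30 : 2.02

Gallium pattern (n=3): 0.21719018 : 0.43239309 : 0.28694328 : 0.06347345
Element Zg pattern (n=2): 0.44809636 : 0.44260728 : 0.10929636
Convolve the two distributions (both contribute in 2-u steps):
  M: 0.21719018×0.44809636 = 0.097322
  M+2: 0.21719018×0.44260728 + 0.43239309×0.44809636 = 0.289884
  M+4: 0.21719018×0.10929636 + 0.43239309×0.44260728 + 0.28694328×0.44809636 = 0.343697
  M+6: 0.43239309×0.10929636 + 0.28694328×0.44260728 + 0.06347345×0.44809636 = 0.202704
  M+8: 0.28694328×0.10929636 + 0.06347345×0.44260728 = 0.059456
  M+10: 0.06347345×0.10929636 = 0.006937
Scale to base peak (0.343697) = 100: 28.32 : 84.34 : 100.00 : 58.98 : 17.30 : 2.02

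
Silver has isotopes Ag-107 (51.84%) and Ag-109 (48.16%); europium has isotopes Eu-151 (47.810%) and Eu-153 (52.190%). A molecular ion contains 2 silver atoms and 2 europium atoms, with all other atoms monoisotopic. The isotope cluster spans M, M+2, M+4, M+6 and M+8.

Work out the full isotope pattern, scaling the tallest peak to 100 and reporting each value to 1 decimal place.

16.4 : 66.1 : 100.0 : 67.1 : 16.8

Silver pattern (n=2): 0.26873856 : 0.49932288 : 0.23193856
Europium pattern (n=2): 0.22857961 : 0.49904078 : 0.27237961
Convolve the two distributions (both contribute in 2-u steps):
  M: 0.26873856×0.22857961 = 0.061428
  M+2: 0.26873856×0.49904078 + 0.49932288×0.22857961 = 0.248247
  M+4: 0.26873856×0.27237961 + 0.49932288×0.49904078 + 0.23193856×0.22857961 = 0.375398
  M+6: 0.49932288×0.27237961 + 0.23193856×0.49904078 = 0.251752
  M+8: 0.23193856×0.27237961 = 0.063175
Scale to base peak (0.375398) = 100: 16.4 : 66.1 : 100.0 : 67.1 : 16.8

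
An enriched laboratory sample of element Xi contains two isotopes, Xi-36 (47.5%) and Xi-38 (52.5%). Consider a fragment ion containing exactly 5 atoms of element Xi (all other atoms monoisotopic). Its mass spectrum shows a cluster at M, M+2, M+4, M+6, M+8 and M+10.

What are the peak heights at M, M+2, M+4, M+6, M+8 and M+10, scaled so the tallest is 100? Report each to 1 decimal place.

7.4 : 40.9 : 90.5 : 100.0 : 55.3 : 12.2

Each Xi atom is independently Xi-36 (p = 0.475) or Xi-38 (q = 0.525); the cluster is the binomial expansion (p + q)^5.
P(M) = 0.475^5 = 0.024181
P(M+2) = 5 × 0.475^4 × 0.525^1 = 0.133630
P(M+4) = 10 × 0.475^3 × 0.525^2 = 0.295392
P(M+6) = 10 × 0.475^2 × 0.525^3 = 0.326486
P(M+8) = 5 × 0.475^1 × 0.525^4 = 0.180427
P(M+10) = 0.525^5 = 0.039884
The M+6 peak is largest (0.326486); scaling to 100 gives 7.4 : 40.9 : 90.5 : 100.0 : 55.3 : 12.2.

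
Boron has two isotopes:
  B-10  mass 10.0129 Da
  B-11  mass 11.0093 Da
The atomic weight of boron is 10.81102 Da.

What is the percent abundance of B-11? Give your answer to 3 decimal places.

80.100%

Writing the weighted mean with unknown fraction x of B-10:
10.0129·x + 11.0093·(1 − x) = 10.81102
(10.0129 − 11.0093)·x = 10.81102 − 11.0093
x = -0.19828 / -0.9964 = 0.19900 → 19.900% B-10, 80.100% B-11.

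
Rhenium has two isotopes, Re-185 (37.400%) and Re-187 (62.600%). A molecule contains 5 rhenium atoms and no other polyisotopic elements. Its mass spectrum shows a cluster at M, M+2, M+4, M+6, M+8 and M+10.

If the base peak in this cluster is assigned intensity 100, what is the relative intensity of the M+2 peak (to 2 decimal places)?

Term probabilities: M 0.0073, M+2 0.0612, M+4 0.2050, M+6 0.3431, M+8 0.2872, M+10 0.0961. Base peak = M+6.
P(M+6) = C(5,3) × 0.37400^2 × 0.62600^3 = 10 × 0.139876 × 0.24531438 = 0.343136 (base)
P(M+2) = C(5,1) × 0.37400^4 × 0.62600^1 = 5 × 0.0195653 × 0.6260 = 0.061239
Relative intensity = 0.061239 / 0.343136 × 100 = 17.85

17.85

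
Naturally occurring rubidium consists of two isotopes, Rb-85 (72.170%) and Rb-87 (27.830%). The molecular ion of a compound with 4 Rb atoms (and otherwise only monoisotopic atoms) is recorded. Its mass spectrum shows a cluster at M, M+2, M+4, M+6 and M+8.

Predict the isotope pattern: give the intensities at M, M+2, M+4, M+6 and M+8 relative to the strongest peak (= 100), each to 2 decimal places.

64.83 : 100.00 : 57.84 : 14.87 : 1.43

Expanding (0.72170 + 0.27830)^4:
P(M) = 0.72170^4 = 0.271286
P(M+2) = 4 × 0.72170^3 × 0.27830^1 = 0.418450
P(M+4) = 6 × 0.72170^2 × 0.27830^2 = 0.242042
P(M+6) = 4 × 0.72170^1 × 0.27830^3 = 0.062224
P(M+8) = 0.27830^4 = 0.005999
The M+2 peak is largest (0.418450); scaling to 100 gives 64.83 : 100.00 : 57.84 : 14.87 : 1.43.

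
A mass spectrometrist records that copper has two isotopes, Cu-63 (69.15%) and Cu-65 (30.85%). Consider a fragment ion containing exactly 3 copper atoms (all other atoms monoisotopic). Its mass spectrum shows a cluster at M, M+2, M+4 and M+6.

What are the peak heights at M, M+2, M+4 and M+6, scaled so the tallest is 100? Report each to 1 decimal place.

74.7 : 100.0 : 44.6 : 6.6

The 3 Cu atoms are independent, so intensities follow the terms of (0.6915 + 0.3085)^3.
P(M) = 0.6915^3 = 0.330656
P(M+2) = 3 × 0.6915^2 × 0.3085^1 = 0.442548
P(M+4) = 3 × 0.6915^1 × 0.3085^2 = 0.197435
P(M+6) = 0.3085^3 = 0.029361
The M+2 peak is largest (0.442548); scaling to 100 gives 74.7 : 100.0 : 44.6 : 6.6.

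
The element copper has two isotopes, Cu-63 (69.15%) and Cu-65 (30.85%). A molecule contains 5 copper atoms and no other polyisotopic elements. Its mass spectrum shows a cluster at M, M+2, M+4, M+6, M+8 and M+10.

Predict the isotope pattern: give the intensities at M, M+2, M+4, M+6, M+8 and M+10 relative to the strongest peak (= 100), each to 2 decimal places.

44.83 : 100.00 : 89.23 : 39.81 : 8.88 : 0.79

The 5 Cu atoms are independent, so intensities follow the terms of (0.6915 + 0.3085)^5.
P(M) = 0.6915^5 = 0.158111
P(M+2) = 5 × 0.6915^4 × 0.3085^1 = 0.352691
P(M+4) = 10 × 0.6915^3 × 0.3085^2 = 0.314693
P(M+6) = 10 × 0.6915^2 × 0.3085^3 = 0.140394
P(M+8) = 5 × 0.6915^1 × 0.3085^4 = 0.031317
P(M+10) = 0.3085^5 = 0.002794
The M+2 peak is largest (0.352691); scaling to 100 gives 44.83 : 100.00 : 89.23 : 39.81 : 8.88 : 0.79.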